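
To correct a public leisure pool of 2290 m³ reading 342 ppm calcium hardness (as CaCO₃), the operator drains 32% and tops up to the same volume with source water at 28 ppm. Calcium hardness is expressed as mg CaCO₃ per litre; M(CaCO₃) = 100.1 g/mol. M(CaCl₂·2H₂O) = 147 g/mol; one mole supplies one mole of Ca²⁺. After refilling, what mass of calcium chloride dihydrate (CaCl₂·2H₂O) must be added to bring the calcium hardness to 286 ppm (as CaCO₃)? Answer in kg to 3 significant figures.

150 kg

Volume: 2290 m³ = 2,290,000 L.
After draining 32% and refilling: 342 × 0.68 + 28 × 0.32 = 241.52 ppm.
Deficit to target: 286 − 241.52 = 44.48 mg/L.
As CaCO₃: 44.48 mg/L × 2,290,000 L = 101,900 g; ÷ 100.1 = 1018 mol Ca²⁺.
Mass: 1018 × 147 = 149,600 g.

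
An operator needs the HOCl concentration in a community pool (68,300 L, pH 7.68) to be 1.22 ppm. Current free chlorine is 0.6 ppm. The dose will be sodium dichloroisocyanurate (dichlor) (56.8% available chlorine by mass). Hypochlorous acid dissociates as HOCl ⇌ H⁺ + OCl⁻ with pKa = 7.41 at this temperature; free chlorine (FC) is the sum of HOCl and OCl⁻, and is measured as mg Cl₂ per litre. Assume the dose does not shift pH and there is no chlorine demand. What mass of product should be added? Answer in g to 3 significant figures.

348 g

[OCl⁻]/[HOCl] = 10^(pH − pKa) = 10^(7.68 − 7.41) = 1.862; fraction as HOCl = 1/(1 + 1.862) = 0.3494.
Free chlorine required for 1.22 ppm HOCl: 1.22 / 0.3494 = 3.492 ppm.
FC to add: 3.492 − 0.6 = 2.892 mg/L as Cl₂.
Cl₂ equivalent: 2.892 mg/L × 68,300 L = 197.5 g.
Product at 56.8% available Cl: 197.5 / 0.568 = 347.7 g.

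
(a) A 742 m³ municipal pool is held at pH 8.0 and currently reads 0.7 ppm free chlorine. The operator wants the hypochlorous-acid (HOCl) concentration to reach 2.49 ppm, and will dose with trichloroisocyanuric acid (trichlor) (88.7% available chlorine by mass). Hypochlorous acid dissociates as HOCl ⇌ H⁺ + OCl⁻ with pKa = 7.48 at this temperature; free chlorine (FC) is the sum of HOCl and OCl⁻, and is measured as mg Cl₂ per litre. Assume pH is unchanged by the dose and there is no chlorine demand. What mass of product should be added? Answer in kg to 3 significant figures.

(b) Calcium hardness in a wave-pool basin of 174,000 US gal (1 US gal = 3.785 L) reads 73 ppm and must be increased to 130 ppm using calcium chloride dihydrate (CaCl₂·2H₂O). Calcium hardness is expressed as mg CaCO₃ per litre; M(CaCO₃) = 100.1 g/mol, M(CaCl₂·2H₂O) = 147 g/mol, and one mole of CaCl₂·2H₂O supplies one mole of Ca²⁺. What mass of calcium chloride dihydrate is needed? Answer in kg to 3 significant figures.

(a) Volume: 742 m³ = 742,000 L.
(a) [OCl⁻]/[HOCl] = 10^(pH − pKa) = 10^(8.0 − 7.48) = 3.311; fraction as HOCl = 1/(1 + 3.311) = 0.2319.
(a) Free chlorine required for 2.49 ppm HOCl: 2.49 / 0.2319 = 10.74 ppm.
(a) FC to add: 10.74 − 0.7 = 10.04 mg/L as Cl₂.
(a) Cl₂ equivalent: 10.04 mg/L × 742,000 L = 7446 g.
(a) Product at 88.7% available Cl: 7446 / 0.887 = 8395 g.

(b) Volume: 174,000 US gal × 3.785 L/gal = 658,590 L.
(b) Hardness to add: (130 − 73) = 57 mg/L as CaCO₃ × 658,590 L = 37,540 g as CaCO₃.
(b) Moles of Ca²⁺ (1 mol Ca²⁺ ≡ 1 mol CaCO₃): 37,540 / 100.1 g/mol = 375 mol.
(b) Mass of CaCl₂·2H₂O: 375 × 147 = 55,130 g.

(a) 8.39 kg; (b) 55.1 kg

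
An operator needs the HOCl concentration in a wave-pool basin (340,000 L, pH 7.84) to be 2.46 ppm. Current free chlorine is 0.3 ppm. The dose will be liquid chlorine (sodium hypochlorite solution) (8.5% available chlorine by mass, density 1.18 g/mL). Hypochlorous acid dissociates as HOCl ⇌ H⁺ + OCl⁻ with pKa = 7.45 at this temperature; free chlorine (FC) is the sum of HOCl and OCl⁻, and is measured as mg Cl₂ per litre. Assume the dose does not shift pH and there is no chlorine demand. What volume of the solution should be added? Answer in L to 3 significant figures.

[OCl⁻]/[HOCl] = 10^(pH − pKa) = 10^(7.84 − 7.45) = 2.455; fraction as HOCl = 1/(1 + 2.455) = 0.2895.
Free chlorine required for 2.46 ppm HOCl: 2.46 / 0.2895 = 8.499 ppm.
FC to add: 8.499 − 0.3 = 8.199 mg/L as Cl₂.
Cl₂ equivalent: 8.199 mg/L × 340,000 L = 2788 g.
Product at 8.5% available Cl: 2788 / 0.085 = 32,790 g.
Volume: 32,790 g ÷ 1.18 g/mL = 27,790 mL.

27.8 L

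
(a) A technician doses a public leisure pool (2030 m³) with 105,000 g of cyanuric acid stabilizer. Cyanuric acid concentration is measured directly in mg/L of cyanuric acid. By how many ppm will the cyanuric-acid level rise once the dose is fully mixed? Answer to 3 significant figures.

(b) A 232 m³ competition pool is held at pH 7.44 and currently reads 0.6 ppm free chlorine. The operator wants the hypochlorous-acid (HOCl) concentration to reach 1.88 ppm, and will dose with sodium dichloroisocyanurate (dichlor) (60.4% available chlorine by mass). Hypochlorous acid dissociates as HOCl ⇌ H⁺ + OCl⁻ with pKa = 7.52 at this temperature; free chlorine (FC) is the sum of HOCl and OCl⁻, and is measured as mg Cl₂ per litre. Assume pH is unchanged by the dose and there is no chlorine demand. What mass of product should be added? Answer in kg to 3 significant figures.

(a) 51.7 ppm; (b) 1.09 kg

(a) Volume: 2030 m³ = 2,030,000 L.
(a) Rise: 105,000 g / 2,030,000 L × 1000 = 51.72 mg/L.

(b) Volume: 232 m³ = 232,000 L.
(b) [OCl⁻]/[HOCl] = 10^(pH − pKa) = 10^(7.44 − 7.52) = 0.8318; fraction as HOCl = 1/(1 + 0.8318) = 0.5459.
(b) Free chlorine required for 1.88 ppm HOCl: 1.88 / 0.5459 = 3.444 ppm.
(b) FC to add: 3.444 − 0.6 = 2.844 mg/L as Cl₂.
(b) Cl₂ equivalent: 2.844 mg/L × 232,000 L = 659.7 g.
(b) Product at 60.4% available Cl: 659.7 / 0.604 = 1092 g.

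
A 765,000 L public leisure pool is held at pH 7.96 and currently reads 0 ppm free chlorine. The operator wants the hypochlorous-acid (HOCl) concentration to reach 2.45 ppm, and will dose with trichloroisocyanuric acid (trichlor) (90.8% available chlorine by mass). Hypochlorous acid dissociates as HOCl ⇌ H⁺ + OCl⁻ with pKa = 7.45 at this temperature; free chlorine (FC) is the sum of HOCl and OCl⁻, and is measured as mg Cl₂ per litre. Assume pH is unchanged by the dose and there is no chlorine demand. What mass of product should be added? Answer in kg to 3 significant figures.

[OCl⁻]/[HOCl] = 10^(pH − pKa) = 10^(7.96 − 7.45) = 3.236; fraction as HOCl = 1/(1 + 3.236) = 0.2361.
Free chlorine required for 2.45 ppm HOCl: 2.45 / 0.2361 = 10.38 ppm.
FC to add: 10.38 − 0 = 10.38 mg/L as Cl₂.
Cl₂ equivalent: 10.38 mg/L × 765,000 L = 7939 g.
Product at 90.8% available Cl: 7939 / 0.908 = 8744 g.

8.74 kg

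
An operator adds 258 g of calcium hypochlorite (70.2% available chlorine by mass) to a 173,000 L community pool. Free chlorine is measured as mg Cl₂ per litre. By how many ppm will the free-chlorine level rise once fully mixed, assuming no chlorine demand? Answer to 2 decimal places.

Available chlorine delivered: 258 g × 0.702 = 181.1 g as Cl₂.
Concentration rise: 181.1 g / 173,000 L = 1.047 mg/L = 1.05 ppm.

1.05 ppm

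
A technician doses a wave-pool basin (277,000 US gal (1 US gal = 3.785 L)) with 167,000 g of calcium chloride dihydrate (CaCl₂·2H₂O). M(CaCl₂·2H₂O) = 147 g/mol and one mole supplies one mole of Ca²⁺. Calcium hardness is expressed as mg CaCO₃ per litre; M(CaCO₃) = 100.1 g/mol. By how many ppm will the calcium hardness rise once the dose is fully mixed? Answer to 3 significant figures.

Volume: 277,000 US gal × 3.785 L/gal = 1,048,445 L.
Moles of Ca²⁺: 167,000 g ÷ 147 g/mol = 1136 mol.
As CaCO₃: 1136 mol × 100.1 g/mol = 113,700 g.
Rise: 113,700 g / 1,048,445 L × 1000 = 108.5 mg/L.

108 ppm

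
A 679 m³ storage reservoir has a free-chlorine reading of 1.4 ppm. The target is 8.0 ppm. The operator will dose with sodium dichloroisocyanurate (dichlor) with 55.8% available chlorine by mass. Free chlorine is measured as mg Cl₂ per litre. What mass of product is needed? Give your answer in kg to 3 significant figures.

8.03 kg

Volume: 679 m³ = 679,000 L.
Chlorine deficit: 8.0 − 1.4 = 6.6 ppm = 6.6 mg/L as Cl₂.
Cl₂ equivalent needed: 6.6 mg/L × 679,000 L = 4,481,000 mg = 4481 g.
Product at 55.8% available chlorine: 4481 / 0.558 = 8031 g.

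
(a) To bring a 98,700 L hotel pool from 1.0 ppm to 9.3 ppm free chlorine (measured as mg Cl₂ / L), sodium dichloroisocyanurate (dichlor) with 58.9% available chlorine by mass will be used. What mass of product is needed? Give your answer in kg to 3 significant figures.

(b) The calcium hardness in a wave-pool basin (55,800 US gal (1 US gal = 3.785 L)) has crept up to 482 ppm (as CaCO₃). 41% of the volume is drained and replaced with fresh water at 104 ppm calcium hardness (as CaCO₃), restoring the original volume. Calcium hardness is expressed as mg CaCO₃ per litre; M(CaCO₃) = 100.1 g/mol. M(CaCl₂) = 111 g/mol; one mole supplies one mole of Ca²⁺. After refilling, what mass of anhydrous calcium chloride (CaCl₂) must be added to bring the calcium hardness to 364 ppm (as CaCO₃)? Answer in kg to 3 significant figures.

(a) Chlorine deficit: 9.3 − 1.0 = 8.3 ppm = 8.3 mg/L as Cl₂.
(a) Cl₂ equivalent needed: 8.3 mg/L × 98,700 L = 819,200 mg = 819.2 g.
(a) Product at 58.9% available chlorine: 819.2 / 0.589 = 1391 g.

(b) Volume: 55,800 US gal × 3.785 L/gal = 211,203 L.
(b) After draining 41% and refilling: 482 × 0.59 + 104 × 0.41 = 327.02 ppm.
(b) Deficit to target: 364 − 327.02 = 36.98 mg/L.
(b) As CaCO₃: 36.98 mg/L × 211,203 L = 7810 g; ÷ 100.1 = 78.02 mol Ca²⁺.
(b) Mass: 78.02 × 111 = 8661 g.

(a) 1.39 kg; (b) 8.66 kg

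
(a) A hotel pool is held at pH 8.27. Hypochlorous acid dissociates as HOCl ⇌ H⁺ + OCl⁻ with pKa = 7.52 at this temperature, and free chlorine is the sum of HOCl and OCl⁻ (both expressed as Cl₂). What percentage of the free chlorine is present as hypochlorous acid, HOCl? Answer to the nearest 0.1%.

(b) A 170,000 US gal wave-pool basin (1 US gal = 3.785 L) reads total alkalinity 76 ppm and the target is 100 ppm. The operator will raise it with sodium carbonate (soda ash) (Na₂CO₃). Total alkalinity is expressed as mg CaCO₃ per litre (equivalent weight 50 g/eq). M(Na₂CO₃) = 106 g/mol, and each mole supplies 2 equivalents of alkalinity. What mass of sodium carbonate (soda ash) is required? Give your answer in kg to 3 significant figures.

(a) [OCl⁻]/[HOCl] = 10^(pH − pKa) = 10^(8.27 − 7.52) = 10^0.75 = 5.623.
(a) Fraction as HOCl = 1 / (1 + 5.623) = 0.151.

(b) Volume: 170,000 US gal × 3.785 L/gal = 643,450 L.
(b) Alkalinity to add: (100 − 76) = 24 mg/L as CaCO₃ × 643,450 L = 15,440 g as CaCO₃.
(b) Equivalents: 15,440 g ÷ 50 g/eq = 308.9 eq.
(b) Each mole of Na₂CO₃ supplies 2 eq, so 308.9 / 2 = 154.4 mol.
(b) Mass: 154.4 mol × 106 g/mol = 16,370 g.

(a) 15.1%; (b) 16.4 kg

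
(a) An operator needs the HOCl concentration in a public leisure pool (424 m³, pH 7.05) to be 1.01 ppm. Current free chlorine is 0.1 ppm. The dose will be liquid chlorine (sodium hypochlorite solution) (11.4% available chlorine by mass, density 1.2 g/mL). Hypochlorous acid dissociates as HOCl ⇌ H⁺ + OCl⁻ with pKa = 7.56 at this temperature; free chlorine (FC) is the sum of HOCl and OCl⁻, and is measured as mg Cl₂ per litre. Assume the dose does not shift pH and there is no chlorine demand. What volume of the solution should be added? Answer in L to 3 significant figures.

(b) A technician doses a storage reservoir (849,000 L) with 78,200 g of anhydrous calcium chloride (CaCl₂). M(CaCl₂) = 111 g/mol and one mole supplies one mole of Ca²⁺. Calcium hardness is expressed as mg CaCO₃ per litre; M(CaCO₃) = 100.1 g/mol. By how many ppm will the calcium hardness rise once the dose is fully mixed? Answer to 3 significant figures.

(a) 3.79 L; (b) 83.1 ppm

(a) Volume: 424 m³ = 424,000 L.
(a) [OCl⁻]/[HOCl] = 10^(pH − pKa) = 10^(7.05 − 7.56) = 0.309; fraction as HOCl = 1/(1 + 0.309) = 0.7639.
(a) Free chlorine required for 1.01 ppm HOCl: 1.01 / 0.7639 = 1.322 ppm.
(a) FC to add: 1.322 − 0.1 = 1.222 mg/L as Cl₂.
(a) Cl₂ equivalent: 1.222 mg/L × 424,000 L = 518.2 g.
(a) Product at 11.4% available Cl: 518.2 / 0.114 = 4545 g.
(a) Volume: 4545 g ÷ 1.2 g/mL = 3788 mL.

(b) Moles of Ca²⁺: 78,200 g ÷ 111 g/mol = 704.5 mol.
(b) As CaCO₃: 704.5 mol × 100.1 g/mol = 70,520 g.
(b) Rise: 70,520 g / 849,000 L × 1000 = 83.06 mg/L.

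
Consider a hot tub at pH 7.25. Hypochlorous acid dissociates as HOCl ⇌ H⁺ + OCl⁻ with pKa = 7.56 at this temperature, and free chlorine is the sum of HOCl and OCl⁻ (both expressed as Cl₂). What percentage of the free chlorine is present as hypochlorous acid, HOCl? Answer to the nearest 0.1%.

67.1%

[OCl⁻]/[HOCl] = 10^(pH − pKa) = 10^(7.25 − 7.56) = 10^-0.31 = 0.4898.
Fraction as HOCl = 1 / (1 + 0.4898) = 0.6712.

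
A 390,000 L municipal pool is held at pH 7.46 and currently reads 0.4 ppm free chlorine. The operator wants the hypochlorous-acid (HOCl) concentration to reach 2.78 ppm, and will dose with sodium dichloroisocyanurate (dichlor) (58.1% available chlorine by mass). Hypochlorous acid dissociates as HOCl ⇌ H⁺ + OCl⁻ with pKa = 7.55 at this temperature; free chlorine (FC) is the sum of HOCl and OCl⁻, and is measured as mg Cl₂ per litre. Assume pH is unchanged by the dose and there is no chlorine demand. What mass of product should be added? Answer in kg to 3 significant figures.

3.11 kg

[OCl⁻]/[HOCl] = 10^(pH − pKa) = 10^(7.46 − 7.55) = 0.8128; fraction as HOCl = 1/(1 + 0.8128) = 0.5516.
Free chlorine required for 2.78 ppm HOCl: 2.78 / 0.5516 = 5.04 ppm.
FC to add: 5.04 − 0.4 = 4.64 mg/L as Cl₂.
Cl₂ equivalent: 4.64 mg/L × 390,000 L = 1809 g.
Product at 58.1% available Cl: 1809 / 0.581 = 3114 g.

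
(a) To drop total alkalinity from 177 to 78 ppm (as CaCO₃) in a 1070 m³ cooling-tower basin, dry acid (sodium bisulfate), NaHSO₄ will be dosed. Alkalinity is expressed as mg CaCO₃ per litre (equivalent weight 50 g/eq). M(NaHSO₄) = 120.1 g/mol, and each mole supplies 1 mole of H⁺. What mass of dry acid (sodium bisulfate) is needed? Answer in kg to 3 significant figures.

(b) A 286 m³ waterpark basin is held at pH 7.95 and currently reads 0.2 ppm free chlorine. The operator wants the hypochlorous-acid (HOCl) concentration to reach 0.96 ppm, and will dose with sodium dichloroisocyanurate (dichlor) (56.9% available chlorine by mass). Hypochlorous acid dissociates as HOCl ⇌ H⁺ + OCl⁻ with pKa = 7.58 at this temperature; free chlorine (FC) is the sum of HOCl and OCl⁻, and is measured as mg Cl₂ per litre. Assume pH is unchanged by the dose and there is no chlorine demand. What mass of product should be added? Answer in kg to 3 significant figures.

(a) 254 kg; (b) 1.51 kg

(a) Volume: 1070 m³ = 1,070,000 L.
(a) Alkalinity to neutralize: (177 − 78) = 99 mg/L as CaCO₃ × 1,070,000 L = 105,900 g as CaCO₃.
(a) Equivalents of H⁺ required: 105,900 ÷ 50 g/eq = 2119 eq = 2119 mol NaHSO₄.
(a) Mass of NaHSO₄: 2119 × 120.1 = 254,400 g.

(b) Volume: 286 m³ = 286,000 L.
(b) [OCl⁻]/[HOCl] = 10^(pH − pKa) = 10^(7.95 − 7.58) = 2.344; fraction as HOCl = 1/(1 + 2.344) = 0.299.
(b) Free chlorine required for 0.96 ppm HOCl: 0.96 / 0.299 = 3.21 ppm.
(b) FC to add: 3.21 − 0.2 = 3.01 mg/L as Cl₂.
(b) Cl₂ equivalent: 3.01 mg/L × 286,000 L = 861 g.
(b) Product at 56.9% available Cl: 861 / 0.569 = 1513 g.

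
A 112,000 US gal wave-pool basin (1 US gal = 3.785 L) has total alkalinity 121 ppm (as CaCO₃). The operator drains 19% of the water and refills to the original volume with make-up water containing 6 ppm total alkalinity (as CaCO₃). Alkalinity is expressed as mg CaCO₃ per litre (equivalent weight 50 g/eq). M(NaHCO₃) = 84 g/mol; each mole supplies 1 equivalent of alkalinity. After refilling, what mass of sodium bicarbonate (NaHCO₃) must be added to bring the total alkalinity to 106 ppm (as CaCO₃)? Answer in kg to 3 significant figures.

Volume: 112,000 US gal × 3.785 L/gal = 423,920 L.
After draining 19% and refilling: 121 × 0.81 + 6 × 0.19 = 99.15 ppm.
Deficit to target: 106 − 99.15 = 6.85 mg/L.
As CaCO₃: 6.85 mg/L × 423,920 L = 2904 g; ÷ 50 g/eq ÷ 1 = 58.08 mol NaHCO₃.
Mass: 58.08 × 84 = 4878 g.

4.88 kg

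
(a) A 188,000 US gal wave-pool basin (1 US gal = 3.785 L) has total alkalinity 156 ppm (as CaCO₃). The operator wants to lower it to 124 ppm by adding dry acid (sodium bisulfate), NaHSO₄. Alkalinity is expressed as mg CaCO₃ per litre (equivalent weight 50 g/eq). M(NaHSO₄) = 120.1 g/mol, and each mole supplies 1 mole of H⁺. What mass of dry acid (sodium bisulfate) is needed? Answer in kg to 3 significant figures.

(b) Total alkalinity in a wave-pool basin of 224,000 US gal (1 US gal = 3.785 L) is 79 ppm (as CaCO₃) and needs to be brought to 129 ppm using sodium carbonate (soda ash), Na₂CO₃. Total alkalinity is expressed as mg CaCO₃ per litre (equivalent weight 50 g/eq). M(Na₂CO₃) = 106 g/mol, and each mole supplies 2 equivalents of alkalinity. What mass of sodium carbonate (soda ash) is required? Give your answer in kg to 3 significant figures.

(a) Volume: 188,000 US gal × 3.785 L/gal = 711,580 L.
(a) Alkalinity to neutralize: (156 − 124) = 32 mg/L as CaCO₃ × 711,580 L = 22,770 g as CaCO₃.
(a) Equivalents of H⁺ required: 22,770 ÷ 50 g/eq = 455.4 eq = 455.4 mol NaHSO₄.
(a) Mass of NaHSO₄: 455.4 × 120.1 = 54,690 g.

(b) Volume: 224,000 US gal × 3.785 L/gal = 847,840 L.
(b) Alkalinity to add: (129 − 79) = 50 mg/L as CaCO₃ × 847,840 L = 42,390 g as CaCO₃.
(b) Equivalents: 42,390 g ÷ 50 g/eq = 847.8 eq.
(b) Each mole of Na₂CO₃ supplies 2 eq, so 847.8 / 2 = 423.9 mol.
(b) Mass: 423.9 mol × 106 g/mol = 44,940 g.

(a) 54.7 kg; (b) 44.9 kg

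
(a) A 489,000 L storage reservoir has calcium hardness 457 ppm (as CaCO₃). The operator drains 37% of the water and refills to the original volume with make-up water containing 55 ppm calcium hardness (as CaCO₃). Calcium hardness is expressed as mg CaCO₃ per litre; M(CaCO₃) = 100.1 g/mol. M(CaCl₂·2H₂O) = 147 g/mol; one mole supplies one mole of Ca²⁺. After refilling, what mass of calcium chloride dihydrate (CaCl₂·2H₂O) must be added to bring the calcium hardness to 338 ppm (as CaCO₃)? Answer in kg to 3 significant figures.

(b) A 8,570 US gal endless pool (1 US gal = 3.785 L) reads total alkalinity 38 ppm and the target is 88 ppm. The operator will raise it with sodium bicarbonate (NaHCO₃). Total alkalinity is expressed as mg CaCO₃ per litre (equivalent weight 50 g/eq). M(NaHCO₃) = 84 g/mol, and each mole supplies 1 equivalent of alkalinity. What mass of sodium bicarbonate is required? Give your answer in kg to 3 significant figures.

(a) After draining 37% and refilling: 457 × 0.63 + 55 × 0.37 = 308.26 ppm.
(a) Deficit to target: 338 − 308.26 = 29.74 mg/L.
(a) As CaCO₃: 29.74 mg/L × 489,000 L = 14,540 g; ÷ 100.1 = 145.3 mol Ca²⁺.
(a) Mass: 145.3 × 147 = 21,360 g.

(b) Volume: 8,570 US gal × 3.785 L/gal = 32,437 L.
(b) Alkalinity to add: (88 − 38) = 50 mg/L as CaCO₃ × 32,437 L = 1622 g as CaCO₃.
(b) Equivalents: 1622 g ÷ 50 g/eq = 32.44 eq.
(b) NaHCO₃ supplies 1 eq per mole → 32.44 mol.
(b) Mass: 32.44 mol × 84 g/mol = 2725 g.

(a) 21.4 kg; (b) 2.72 kg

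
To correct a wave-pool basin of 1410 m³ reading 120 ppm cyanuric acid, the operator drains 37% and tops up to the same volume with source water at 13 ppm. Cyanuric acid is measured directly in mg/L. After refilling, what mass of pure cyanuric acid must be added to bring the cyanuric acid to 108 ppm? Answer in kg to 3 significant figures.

38.9 kg

Volume: 1410 m³ = 1,410,000 L.
After draining 37% and refilling: 120 × 0.63 + 13 × 0.37 = 80.41 ppm.
Deficit to target: 108 − 80.41 = 27.59 mg/L.
Mass: 27.59 mg/L × 1,410,000 L = 38,900 g cyanuric acid.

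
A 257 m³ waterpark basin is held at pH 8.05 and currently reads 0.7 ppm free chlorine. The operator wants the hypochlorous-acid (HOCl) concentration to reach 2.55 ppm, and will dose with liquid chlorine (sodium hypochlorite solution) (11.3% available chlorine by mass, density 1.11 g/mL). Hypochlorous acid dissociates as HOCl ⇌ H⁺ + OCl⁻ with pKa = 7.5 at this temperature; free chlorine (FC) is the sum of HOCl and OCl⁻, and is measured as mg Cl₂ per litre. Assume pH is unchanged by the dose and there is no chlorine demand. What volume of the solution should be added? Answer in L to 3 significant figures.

Volume: 257 m³ = 257,000 L.
[OCl⁻]/[HOCl] = 10^(pH − pKa) = 10^(8.05 − 7.5) = 3.548; fraction as HOCl = 1/(1 + 3.548) = 0.2199.
Free chlorine required for 2.55 ppm HOCl: 2.55 / 0.2199 = 11.6 ppm.
FC to add: 11.6 − 0.7 = 10.9 mg/L as Cl₂.
Cl₂ equivalent: 10.9 mg/L × 257,000 L = 2801 g.
Product at 11.3% available Cl: 2801 / 0.113 = 24,790 g.
Volume: 24,790 g ÷ 1.11 g/mL = 22,330 mL.

22.3 L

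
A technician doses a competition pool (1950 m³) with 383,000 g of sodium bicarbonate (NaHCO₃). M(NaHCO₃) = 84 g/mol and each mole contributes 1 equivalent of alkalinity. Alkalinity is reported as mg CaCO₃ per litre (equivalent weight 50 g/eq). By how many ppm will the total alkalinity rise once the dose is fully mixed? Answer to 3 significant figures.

117 ppm

Volume: 1950 m³ = 1,950,000 L.
Moles of NaHCO₃: 383,000 g ÷ 84 g/mol = 4560 mol → 4560 eq of alkalinity.
As CaCO₃: 4560 eq × 50 g/eq = 228,000 g.
Rise: 228,000 g / 1,950,000 L × 1000 = 116.9 mg/L.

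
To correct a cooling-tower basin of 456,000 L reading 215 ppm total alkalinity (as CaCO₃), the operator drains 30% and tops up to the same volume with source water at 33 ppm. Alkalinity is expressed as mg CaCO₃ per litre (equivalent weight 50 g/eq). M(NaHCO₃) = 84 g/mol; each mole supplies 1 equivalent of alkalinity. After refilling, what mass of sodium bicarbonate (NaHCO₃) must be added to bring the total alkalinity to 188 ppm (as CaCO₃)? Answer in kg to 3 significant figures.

After draining 30% and refilling: 215 × 0.70 + 33 × 0.30 = 160.4 ppm.
Deficit to target: 188 − 160.4 = 27.6 mg/L.
As CaCO₃: 27.6 mg/L × 456,000 L = 12,590 g; ÷ 50 g/eq ÷ 1 = 251.7 mol NaHCO₃.
Mass: 251.7 × 84 = 21,140 g.

21.1 kg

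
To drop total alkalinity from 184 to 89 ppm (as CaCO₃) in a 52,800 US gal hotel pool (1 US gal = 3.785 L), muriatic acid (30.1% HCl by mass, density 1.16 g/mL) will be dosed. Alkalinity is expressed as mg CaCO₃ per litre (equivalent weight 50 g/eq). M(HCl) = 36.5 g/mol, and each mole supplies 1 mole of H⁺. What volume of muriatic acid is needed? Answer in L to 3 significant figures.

39.7 L

Volume: 52,800 US gal × 3.785 L/gal = 199,848 L.
Alkalinity to neutralize: (184 − 89) = 95 mg/L as CaCO₃ × 199,848 L = 18,990 g as CaCO₃.
Equivalents of H⁺ required: 18,990 ÷ 50 g/eq = 379.7 eq = 379.7 mol HCl.
Mass of HCl: 379.7 × 36.5 = 13,860 g.
Mass of 30.1% solution: 13,860 / 0.301 = 46,040 g.
Volume: 46,040 g ÷ 1.16 g/mL = 39,690 mL.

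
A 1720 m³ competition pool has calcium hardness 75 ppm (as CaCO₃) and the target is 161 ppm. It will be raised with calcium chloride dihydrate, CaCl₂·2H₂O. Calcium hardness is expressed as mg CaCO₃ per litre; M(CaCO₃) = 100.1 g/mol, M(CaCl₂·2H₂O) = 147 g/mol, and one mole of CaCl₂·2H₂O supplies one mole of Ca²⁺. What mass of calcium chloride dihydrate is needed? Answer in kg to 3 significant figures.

217 kg

Volume: 1720 m³ = 1,720,000 L.
Hardness to add: (161 − 75) = 86 mg/L as CaCO₃ × 1,720,000 L = 147,900 g as CaCO₃.
Moles of Ca²⁺ (1 mol Ca²⁺ ≡ 1 mol CaCO₃): 147,900 / 100.1 g/mol = 1478 mol.
Mass of CaCl₂·2H₂O: 1478 × 147 = 217,200 g.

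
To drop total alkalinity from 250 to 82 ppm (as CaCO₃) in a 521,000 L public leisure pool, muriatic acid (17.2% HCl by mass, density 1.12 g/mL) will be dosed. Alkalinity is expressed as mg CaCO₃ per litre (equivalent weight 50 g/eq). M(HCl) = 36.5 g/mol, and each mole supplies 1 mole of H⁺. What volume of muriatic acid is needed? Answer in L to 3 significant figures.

Alkalinity to neutralize: (250 − 82) = 168 mg/L as CaCO₃ × 521,000 L = 87,530 g as CaCO₃.
Equivalents of H⁺ required: 87,530 ÷ 50 g/eq = 1751 eq = 1751 mol HCl.
Mass of HCl: 1751 × 36.5 = 63,900 g.
Mass of 17.2% solution: 63,900 / 0.172 = 371,500 g.
Volume: 371,500 g ÷ 1.12 g/mL = 331,700 mL.

332 L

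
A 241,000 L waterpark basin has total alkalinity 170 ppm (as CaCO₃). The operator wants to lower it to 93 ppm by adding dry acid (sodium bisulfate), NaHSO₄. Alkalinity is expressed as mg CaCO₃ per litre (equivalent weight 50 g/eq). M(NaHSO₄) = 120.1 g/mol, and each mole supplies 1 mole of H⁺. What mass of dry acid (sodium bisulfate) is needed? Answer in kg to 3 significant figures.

44.6 kg

Alkalinity to neutralize: (170 − 93) = 77 mg/L as CaCO₃ × 241,000 L = 18,560 g as CaCO₃.
Equivalents of H⁺ required: 18,560 ÷ 50 g/eq = 371.1 eq = 371.1 mol NaHSO₄.
Mass of NaHSO₄: 371.1 × 120.1 = 44,570 g.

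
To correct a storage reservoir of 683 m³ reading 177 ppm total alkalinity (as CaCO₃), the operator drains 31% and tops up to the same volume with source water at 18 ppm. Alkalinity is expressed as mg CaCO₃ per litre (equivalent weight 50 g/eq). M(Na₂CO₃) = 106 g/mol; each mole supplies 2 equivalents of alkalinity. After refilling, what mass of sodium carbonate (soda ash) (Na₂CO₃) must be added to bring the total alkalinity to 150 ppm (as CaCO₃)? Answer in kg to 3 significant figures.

16.1 kg

Volume: 683 m³ = 683,000 L.
After draining 31% and refilling: 177 × 0.69 + 18 × 0.31 = 127.71 ppm.
Deficit to target: 150 − 127.71 = 22.29 mg/L.
As CaCO₃: 22.29 mg/L × 683,000 L = 15,220 g; ÷ 50 g/eq ÷ 2 = 152.2 mol Na₂CO₃.
Mass: 152.2 × 106 = 16,140 g.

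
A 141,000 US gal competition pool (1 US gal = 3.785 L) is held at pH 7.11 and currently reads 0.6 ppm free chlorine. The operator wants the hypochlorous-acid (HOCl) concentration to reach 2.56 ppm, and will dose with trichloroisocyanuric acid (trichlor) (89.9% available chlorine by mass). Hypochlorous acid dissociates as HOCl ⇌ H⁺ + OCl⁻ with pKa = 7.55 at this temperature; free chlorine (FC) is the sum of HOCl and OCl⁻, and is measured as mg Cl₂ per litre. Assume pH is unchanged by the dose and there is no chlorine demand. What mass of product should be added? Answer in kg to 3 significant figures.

1.72 kg

Volume: 141,000 US gal × 3.785 L/gal = 533,685 L.
[OCl⁻]/[HOCl] = 10^(pH − pKa) = 10^(7.11 − 7.55) = 0.3631; fraction as HOCl = 1/(1 + 0.3631) = 0.7336.
Free chlorine required for 2.56 ppm HOCl: 2.56 / 0.7336 = 3.489 ppm.
FC to add: 3.489 − 0.6 = 2.889 mg/L as Cl₂.
Cl₂ equivalent: 2.889 mg/L × 533,685 L = 1542 g.
Product at 89.9% available Cl: 1542 / 0.899 = 1715 g.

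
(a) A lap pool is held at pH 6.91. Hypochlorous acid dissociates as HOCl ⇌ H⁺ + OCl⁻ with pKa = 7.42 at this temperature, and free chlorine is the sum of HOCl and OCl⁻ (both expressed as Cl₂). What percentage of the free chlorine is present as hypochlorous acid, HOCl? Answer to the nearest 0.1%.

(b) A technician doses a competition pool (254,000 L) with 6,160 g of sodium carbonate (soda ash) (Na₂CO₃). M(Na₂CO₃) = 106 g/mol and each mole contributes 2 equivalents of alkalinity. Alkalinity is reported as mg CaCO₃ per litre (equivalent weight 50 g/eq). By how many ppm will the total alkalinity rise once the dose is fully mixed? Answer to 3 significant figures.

(a) [OCl⁻]/[HOCl] = 10^(pH − pKa) = 10^(6.91 − 7.42) = 10^-0.51 = 0.309.
(a) Fraction as HOCl = 1 / (1 + 0.309) = 0.7639.

(b) Moles of Na₂CO₃: 6,160 g ÷ 106 g/mol = 58.11 mol → 116.2 eq of alkalinity.
(b) As CaCO₃: 116.2 eq × 50 g/eq = 5811 g.
(b) Rise: 5811 g / 254,000 L × 1000 = 22.88 mg/L.

(a) 76.4%; (b) 22.9 ppm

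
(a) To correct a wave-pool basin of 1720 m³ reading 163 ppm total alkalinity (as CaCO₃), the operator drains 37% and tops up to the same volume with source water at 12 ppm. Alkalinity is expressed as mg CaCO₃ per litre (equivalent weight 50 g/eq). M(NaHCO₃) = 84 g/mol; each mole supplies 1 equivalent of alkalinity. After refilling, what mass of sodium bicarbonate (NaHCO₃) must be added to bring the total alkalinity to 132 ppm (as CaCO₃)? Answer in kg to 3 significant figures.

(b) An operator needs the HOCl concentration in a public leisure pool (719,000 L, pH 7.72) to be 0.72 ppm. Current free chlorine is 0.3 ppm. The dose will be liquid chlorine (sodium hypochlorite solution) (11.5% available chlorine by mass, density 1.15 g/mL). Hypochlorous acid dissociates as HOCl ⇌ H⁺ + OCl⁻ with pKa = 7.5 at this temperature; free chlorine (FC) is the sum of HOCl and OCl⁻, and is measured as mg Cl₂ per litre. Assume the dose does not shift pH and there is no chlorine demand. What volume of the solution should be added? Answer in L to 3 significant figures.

(a) 71.9 kg; (b) 8.78 L

(a) Volume: 1720 m³ = 1,720,000 L.
(a) After draining 37% and refilling: 163 × 0.63 + 12 × 0.37 = 107.13 ppm.
(a) Deficit to target: 132 − 107.13 = 24.87 mg/L.
(a) As CaCO₃: 24.87 mg/L × 1,720,000 L = 42,780 g; ÷ 50 g/eq ÷ 1 = 855.5 mol NaHCO₃.
(a) Mass: 855.5 × 84 = 71,860 g.

(b) [OCl⁻]/[HOCl] = 10^(pH − pKa) = 10^(7.72 − 7.5) = 1.66; fraction as HOCl = 1/(1 + 1.66) = 0.376.
(b) Free chlorine required for 0.72 ppm HOCl: 0.72 / 0.376 = 1.915 ppm.
(b) FC to add: 1.915 − 0.3 = 1.615 mg/L as Cl₂.
(b) Cl₂ equivalent: 1.615 mg/L × 719,000 L = 1161 g.
(b) Product at 11.5% available Cl: 1161 / 0.115 = 10,100 g.
(b) Volume: 10,100 g ÷ 1.15 g/mL = 8780 mL.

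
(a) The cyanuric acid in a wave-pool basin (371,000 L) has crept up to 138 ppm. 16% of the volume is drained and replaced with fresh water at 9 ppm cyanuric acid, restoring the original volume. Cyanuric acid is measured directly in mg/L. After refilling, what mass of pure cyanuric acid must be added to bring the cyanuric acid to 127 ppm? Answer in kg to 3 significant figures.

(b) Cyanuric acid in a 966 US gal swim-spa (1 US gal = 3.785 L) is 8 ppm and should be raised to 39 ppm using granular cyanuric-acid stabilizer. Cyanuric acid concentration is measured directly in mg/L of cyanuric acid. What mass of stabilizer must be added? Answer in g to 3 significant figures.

(a) 3.58 kg; (b) 113 g

(a) After draining 16% and refilling: 138 × 0.84 + 9 × 0.16 = 117.36 ppm.
(a) Deficit to target: 127 − 117.36 = 9.64 mg/L.
(a) Mass: 9.64 mg/L × 371,000 L = 3576 g cyanuric acid.

(b) Volume: 966 US gal × 3.785 L/gal = 3,656 L.
(b) CYA to add: (39 − 8) = 31 mg/L × 3,656 L = 113.3 g cyanuric acid.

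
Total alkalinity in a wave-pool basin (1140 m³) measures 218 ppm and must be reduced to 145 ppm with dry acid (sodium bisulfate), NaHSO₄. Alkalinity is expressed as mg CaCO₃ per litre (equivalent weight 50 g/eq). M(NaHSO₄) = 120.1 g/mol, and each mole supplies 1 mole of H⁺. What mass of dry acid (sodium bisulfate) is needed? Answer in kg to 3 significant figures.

200 kg

Volume: 1140 m³ = 1,140,000 L.
Alkalinity to neutralize: (218 − 145) = 73 mg/L as CaCO₃ × 1,140,000 L = 83,220 g as CaCO₃.
Equivalents of H⁺ required: 83,220 ÷ 50 g/eq = 1664 eq = 1664 mol NaHSO₄.
Mass of NaHSO₄: 1664 × 120.1 = 199,900 g.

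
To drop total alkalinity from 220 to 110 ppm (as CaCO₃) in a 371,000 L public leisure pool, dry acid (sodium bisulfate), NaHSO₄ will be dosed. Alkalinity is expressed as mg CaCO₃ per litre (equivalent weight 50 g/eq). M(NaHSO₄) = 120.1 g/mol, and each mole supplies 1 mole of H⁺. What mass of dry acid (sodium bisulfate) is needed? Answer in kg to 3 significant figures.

98.0 kg

Alkalinity to neutralize: (220 − 110) = 110 mg/L as CaCO₃ × 371,000 L = 40,810 g as CaCO₃.
Equivalents of H⁺ required: 40,810 ÷ 50 g/eq = 816.2 eq = 816.2 mol NaHSO₄.
Mass of NaHSO₄: 816.2 × 120.1 = 98,030 g.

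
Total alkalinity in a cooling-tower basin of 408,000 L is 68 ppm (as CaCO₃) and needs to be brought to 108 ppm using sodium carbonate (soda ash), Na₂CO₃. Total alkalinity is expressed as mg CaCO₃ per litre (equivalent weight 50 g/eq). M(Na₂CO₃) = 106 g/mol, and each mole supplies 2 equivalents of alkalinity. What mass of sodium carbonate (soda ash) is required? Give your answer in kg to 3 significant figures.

Alkalinity to add: (108 − 68) = 40 mg/L as CaCO₃ × 408,000 L = 16,320 g as CaCO₃.
Equivalents: 16,320 g ÷ 50 g/eq = 326.4 eq.
Each mole of Na₂CO₃ supplies 2 eq, so 326.4 / 2 = 163.2 mol.
Mass: 163.2 mol × 106 g/mol = 17,300 g.

17.3 kg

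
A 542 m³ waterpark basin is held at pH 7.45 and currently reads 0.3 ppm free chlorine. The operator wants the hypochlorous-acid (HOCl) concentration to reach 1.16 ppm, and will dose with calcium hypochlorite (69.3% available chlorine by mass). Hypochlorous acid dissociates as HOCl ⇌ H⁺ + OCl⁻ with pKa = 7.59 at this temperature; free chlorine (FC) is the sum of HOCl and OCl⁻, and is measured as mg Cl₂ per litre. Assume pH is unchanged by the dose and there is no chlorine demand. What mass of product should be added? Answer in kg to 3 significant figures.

1.33 kg

Volume: 542 m³ = 542,000 L.
[OCl⁻]/[HOCl] = 10^(pH − pKa) = 10^(7.45 − 7.59) = 0.7244; fraction as HOCl = 1/(1 + 0.7244) = 0.5799.
Free chlorine required for 1.16 ppm HOCl: 1.16 / 0.5799 = 2 ppm.
FC to add: 2 − 0.3 = 1.7 mg/L as Cl₂.
Cl₂ equivalent: 1.7 mg/L × 542,000 L = 921.6 g.
Product at 69.3% available Cl: 921.6 / 0.693 = 1330 g.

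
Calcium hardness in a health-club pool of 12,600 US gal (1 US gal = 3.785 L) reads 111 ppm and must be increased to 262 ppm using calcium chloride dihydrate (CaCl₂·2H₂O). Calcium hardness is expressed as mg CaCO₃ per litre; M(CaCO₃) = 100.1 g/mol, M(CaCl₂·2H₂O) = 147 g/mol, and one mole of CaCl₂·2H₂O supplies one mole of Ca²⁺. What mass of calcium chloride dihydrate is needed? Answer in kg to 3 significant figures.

Volume: 12,600 US gal × 3.785 L/gal = 47,691 L.
Hardness to add: (262 − 111) = 151 mg/L as CaCO₃ × 47,691 L = 7201 g as CaCO₃.
Moles of Ca²⁺ (1 mol Ca²⁺ ≡ 1 mol CaCO₃): 7201 / 100.1 g/mol = 71.94 mol.
Mass of CaCl₂·2H₂O: 71.94 × 147 = 10,580 g.

10.6 kg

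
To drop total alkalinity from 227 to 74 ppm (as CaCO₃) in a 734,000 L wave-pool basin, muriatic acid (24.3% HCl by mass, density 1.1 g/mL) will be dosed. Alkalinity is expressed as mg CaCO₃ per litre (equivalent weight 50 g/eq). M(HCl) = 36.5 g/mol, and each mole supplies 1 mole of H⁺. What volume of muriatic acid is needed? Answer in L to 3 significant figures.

307 L

Alkalinity to neutralize: (227 − 74) = 153 mg/L as CaCO₃ × 734,000 L = 112,300 g as CaCO₃.
Equivalents of H⁺ required: 112,300 ÷ 50 g/eq = 2246 eq = 2246 mol HCl.
Mass of HCl: 2246 × 36.5 = 81,980 g.
Mass of 24.3% solution: 81,980 / 0.243 = 337,400 g.
Volume: 337,400 g ÷ 1.1 g/mL = 306,700 mL.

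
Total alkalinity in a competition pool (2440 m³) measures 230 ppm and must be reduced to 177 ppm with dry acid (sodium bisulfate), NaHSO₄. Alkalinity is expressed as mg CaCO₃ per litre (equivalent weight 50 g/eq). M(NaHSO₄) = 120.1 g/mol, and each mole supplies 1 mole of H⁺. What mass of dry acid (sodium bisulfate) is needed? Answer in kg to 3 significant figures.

Volume: 2440 m³ = 2,440,000 L.
Alkalinity to neutralize: (230 − 177) = 53 mg/L as CaCO₃ × 2,440,000 L = 129,300 g as CaCO₃.
Equivalents of H⁺ required: 129,300 ÷ 50 g/eq = 2586 eq = 2586 mol NaHSO₄.
Mass of NaHSO₄: 2586 × 120.1 = 310,600 g.

311 kg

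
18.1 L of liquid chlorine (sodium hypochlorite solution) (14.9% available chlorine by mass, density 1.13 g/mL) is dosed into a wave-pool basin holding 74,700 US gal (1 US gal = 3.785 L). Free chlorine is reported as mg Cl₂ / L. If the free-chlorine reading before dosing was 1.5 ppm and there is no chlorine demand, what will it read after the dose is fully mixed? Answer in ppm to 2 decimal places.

Volume: 74,700 US gal × 3.785 L/gal = 282,740 L.
Mass of solution: 18.1 L × 1000 mL/L × 1.13 g/mL = 20,450 g.
Available chlorine delivered: 20,450 g × 0.149 = 3047 g as Cl₂.
Concentration rise: 3047 g / 282,740 L = 10.78 mg/L = 10.78 ppm.
Final FC: 1.5 + 10.78 = 12.28 ppm.

12.28 ppm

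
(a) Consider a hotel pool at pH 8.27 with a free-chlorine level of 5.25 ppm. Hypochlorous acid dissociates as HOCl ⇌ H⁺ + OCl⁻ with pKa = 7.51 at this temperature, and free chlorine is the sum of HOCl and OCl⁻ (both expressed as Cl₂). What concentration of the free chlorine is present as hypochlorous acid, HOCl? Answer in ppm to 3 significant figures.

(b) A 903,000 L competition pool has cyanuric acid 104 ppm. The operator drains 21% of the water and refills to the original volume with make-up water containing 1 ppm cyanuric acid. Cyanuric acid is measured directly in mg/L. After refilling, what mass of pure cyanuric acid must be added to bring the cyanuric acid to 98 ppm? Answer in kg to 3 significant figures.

(a) 0.777 ppm; (b) 14.1 kg

(a) [OCl⁻]/[HOCl] = 10^(pH − pKa) = 10^(8.27 − 7.51) = 10^0.76 = 5.754.
(a) Fraction as HOCl = 1 / (1 + 5.754) = 0.1481.
(a) HOCl = 0.1481 × 5.25 ppm = 0.7773 ppm.

(b) After draining 21% and refilling: 104 × 0.79 + 1 × 0.21 = 82.37 ppm.
(b) Deficit to target: 98 − 82.37 = 15.63 mg/L.
(b) Mass: 15.63 mg/L × 903,000 L = 14,110 g cyanuric acid.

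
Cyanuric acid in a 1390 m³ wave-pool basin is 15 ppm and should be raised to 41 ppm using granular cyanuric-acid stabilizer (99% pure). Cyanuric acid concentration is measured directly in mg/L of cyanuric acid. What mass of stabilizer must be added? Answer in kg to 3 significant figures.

Volume: 1390 m³ = 1,390,000 L.
CYA to add: (41 − 15) = 26 mg/L × 1,390,000 L = 36,140 g cyanuric acid.
At 99% purity: 36,140 / 0.99 = 36,510 g product.

36.5 kg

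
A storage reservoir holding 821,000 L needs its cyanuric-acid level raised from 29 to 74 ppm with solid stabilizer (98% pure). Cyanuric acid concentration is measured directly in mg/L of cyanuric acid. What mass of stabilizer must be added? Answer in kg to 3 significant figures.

CYA to add: (74 − 29) = 45 mg/L × 821,000 L = 36,940 g cyanuric acid.
At 98% purity: 36,940 / 0.98 = 37,700 g product.

37.7 kg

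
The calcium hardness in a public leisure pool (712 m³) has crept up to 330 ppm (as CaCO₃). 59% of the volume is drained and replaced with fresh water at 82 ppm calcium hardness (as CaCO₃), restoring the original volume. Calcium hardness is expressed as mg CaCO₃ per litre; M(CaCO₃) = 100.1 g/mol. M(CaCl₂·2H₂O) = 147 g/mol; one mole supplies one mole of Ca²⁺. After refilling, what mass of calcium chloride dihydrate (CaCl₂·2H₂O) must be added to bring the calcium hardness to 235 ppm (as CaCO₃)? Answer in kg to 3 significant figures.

53.7 kg

Volume: 712 m³ = 712,000 L.
After draining 59% and refilling: 330 × 0.41 + 82 × 0.59 = 183.68 ppm.
Deficit to target: 235 − 183.68 = 51.32 mg/L.
As CaCO₃: 51.32 mg/L × 712,000 L = 36,540 g; ÷ 100.1 = 365 mol Ca²⁺.
Mass: 365 × 147 = 53,660 g.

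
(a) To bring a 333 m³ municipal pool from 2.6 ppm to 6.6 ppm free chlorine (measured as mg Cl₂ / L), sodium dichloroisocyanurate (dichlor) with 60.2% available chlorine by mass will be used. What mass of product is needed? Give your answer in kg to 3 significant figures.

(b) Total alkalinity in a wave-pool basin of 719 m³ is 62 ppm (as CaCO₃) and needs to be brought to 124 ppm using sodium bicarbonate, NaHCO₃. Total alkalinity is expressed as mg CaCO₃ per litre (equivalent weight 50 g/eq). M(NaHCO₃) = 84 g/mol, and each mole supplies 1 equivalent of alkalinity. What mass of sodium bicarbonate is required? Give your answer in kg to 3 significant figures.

(a) Volume: 333 m³ = 333,000 L.
(a) Chlorine deficit: 6.6 − 2.6 = 4 ppm = 4 mg/L as Cl₂.
(a) Cl₂ equivalent needed: 4 mg/L × 333,000 L = 1,332,000 mg = 1332 g.
(a) Product at 60.2% available chlorine: 1332 / 0.602 = 2213 g.

(b) Volume: 719 m³ = 719,000 L.
(b) Alkalinity to add: (124 − 62) = 62 mg/L as CaCO₃ × 719,000 L = 44,580 g as CaCO₃.
(b) Equivalents: 44,580 g ÷ 50 g/eq = 891.6 eq.
(b) NaHCO₃ supplies 1 eq per mole → 891.6 mol.
(b) Mass: 891.6 mol × 84 g/mol = 74,890 g.

(a) 2.21 kg; (b) 74.9 kg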